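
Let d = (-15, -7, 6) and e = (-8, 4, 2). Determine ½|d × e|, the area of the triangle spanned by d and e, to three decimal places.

61.693

i: (-7)·2 - 6·4 = -14 - 24 = -38
j: 6·(-8) - (-15)·2 = -48 - (-30) = -18
k: (-15)·4 - (-7)·(-8) = -60 - 56 = -116
d × e = (-38, -18, -116)
|d × e| = √((-38)² + (-18)² + (-116)²) = √15224 ≈ 123.3856
area = ½ · 123.3856 ≈ 61.693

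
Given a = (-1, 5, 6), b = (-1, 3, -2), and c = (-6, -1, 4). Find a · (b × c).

184

b × c:
i: 3·4 - (-2)·(-1) = 12 - 2 = 10
j: (-2)·(-6) - (-1)·4 = 12 - (-4) = 16
k: (-1)·(-1) - 3·(-6) = 1 - (-18) = 19
b × c = (10, 16, 19)
a · (b × c) = (-1)·10 + 5·16 + 6·19 = -10 + 80 + 114 = 184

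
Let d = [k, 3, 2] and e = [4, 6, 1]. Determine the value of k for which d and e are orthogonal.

d · e = k·4 + 3·6 + 2·1 = 20 + 4k
Set equal to 0: 4k = -20, so k = -5.

-5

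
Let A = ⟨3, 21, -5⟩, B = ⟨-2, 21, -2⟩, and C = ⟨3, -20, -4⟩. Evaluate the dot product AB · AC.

3

AB = B − A = (-5, 0, 3)
AC = C − A = (0, -41, 1)
AB · AC = (-5)·0 + 0·(-41) + 3·1 = 0 + 0 + 3 = 3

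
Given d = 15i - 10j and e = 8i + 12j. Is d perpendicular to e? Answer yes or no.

d · e = 15·8 + (-10)·12 = 120 - 120 = 0
Zero, so the vectors are orthogonal.

yes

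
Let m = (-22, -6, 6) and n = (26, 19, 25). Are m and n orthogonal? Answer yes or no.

no

m · n = (-22)·26 + (-6)·19 + 6·25 = -572 - 114 + 150 = -536
Nonzero, so the vectors are not orthogonal.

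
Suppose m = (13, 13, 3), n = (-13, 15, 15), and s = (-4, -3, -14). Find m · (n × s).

n × s:
i: 15·(-14) - 15·(-3) = -210 - (-45) = -165
j: 15·(-4) - (-13)·(-14) = -60 - 182 = -242
k: (-13)·(-3) - 15·(-4) = 39 - (-60) = 99
n × s = (-165, -242, 99)
m · (n × s) = 13·(-165) + 13·(-242) + 3·99 = -2145 - 3146 + 297 = -4994

-4994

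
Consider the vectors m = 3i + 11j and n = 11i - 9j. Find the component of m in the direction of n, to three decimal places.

-4.644

m · n = 3·11 + 11·(-9) = 33 - 99 = -66
|n| = √(121 + 81) = √202 ≈ 14.2127
comp_n m = -66 / √202 ≈ -4.644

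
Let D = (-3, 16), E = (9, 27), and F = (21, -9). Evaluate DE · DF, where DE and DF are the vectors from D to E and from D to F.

DE = E − D = (12, 11)
DF = F − D = (24, -25)
DE · DF = 12·24 + 11·(-25) = 288 - 275 = 13

13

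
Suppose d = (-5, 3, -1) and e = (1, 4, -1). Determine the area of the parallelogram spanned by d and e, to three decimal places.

23.791

i: 3·(-1) - (-1)·4 = -3 - (-4) = 1
j: (-1)·1 - (-5)·(-1) = -1 - 5 = -6
k: (-5)·4 - 3·1 = -20 - 3 = -23
d × e = (1, -6, -23)
|d × e| = √(1² + (-6)² + (-23)²) = √566 ≈ 23.7908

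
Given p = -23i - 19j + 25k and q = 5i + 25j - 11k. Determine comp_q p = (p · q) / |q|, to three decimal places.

-31.152

p · q = (-23)·5 + (-19)·25 + 25·(-11) = -115 - 475 - 275 = -865
|q| = √(25 + 625 + 121) = √771 ≈ 27.7669
comp_q p = -865 / √771 ≈ -31.152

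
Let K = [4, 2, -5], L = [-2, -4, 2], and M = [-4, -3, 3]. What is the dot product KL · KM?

KL = L − K = (-6, -6, 7)
KM = M − K = (-8, -5, 8)
KL · KM = (-6)·(-8) + (-6)·(-5) + 7·8 = 48 + 30 + 56 = 134

134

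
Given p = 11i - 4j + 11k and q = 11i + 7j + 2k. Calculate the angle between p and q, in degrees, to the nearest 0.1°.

p · q = 11·11 + (-4)·7 + 11·2 = 121 - 28 + 22 = 115
|p|² = 121 + 16 + 121 = 258,  |p| = √258 ≈ 16.062378
|q|² = 121 + 49 + 4 = 174,  |q| = √174 ≈ 13.190906
cos θ = 115 / (16.062378 · 13.190906) ≈ 0.54277
θ = arccos(0.54277) ≈ 57.1°

57.1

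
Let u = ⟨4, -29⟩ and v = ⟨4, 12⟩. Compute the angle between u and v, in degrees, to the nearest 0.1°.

u · v = 4·4 + (-29)·12 = 16 - 348 = -332
|u|² = 16 + 841 = 857,  |u| = √857 ≈ 29.274562
|v|² = 16 + 144 = 160,  |v| = √160 ≈ 12.649111
cos θ = -332 / (29.274562 · 12.649111) ≈ -0.89658
θ = arccos(-0.89658) ≈ 153.7°

153.7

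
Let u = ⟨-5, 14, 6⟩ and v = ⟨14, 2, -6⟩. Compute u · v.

u · v = (-5)·14 + 14·2 + 6·(-6) = -70 + 28 - 36 = -78

-78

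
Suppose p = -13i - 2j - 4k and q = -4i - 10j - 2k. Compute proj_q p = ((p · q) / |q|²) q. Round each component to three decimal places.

p · q = (-13)·(-4) + (-2)·(-10) + (-4)·(-2) = 52 + 20 + 8 = 80
|q|² = 16 + 100 + 4 = 120
proj_q p = (80/120) · (-4, -10, -2) ≈ (-2.667, -6.667, -1.333)

(-2.667, -6.667, -1.333)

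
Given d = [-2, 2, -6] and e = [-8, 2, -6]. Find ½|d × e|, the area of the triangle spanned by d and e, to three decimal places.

18.974

i: 2·(-6) - (-6)·2 = -12 - (-12) = 0
j: (-6)·(-8) - (-2)·(-6) = 48 - 12 = 36
k: (-2)·2 - 2·(-8) = -4 - (-16) = 12
d × e = (0, 36, 12)
|d × e| = √(0² + 36² + 12²) = √1440 ≈ 37.9473
area = ½ · 37.9473 ≈ 18.974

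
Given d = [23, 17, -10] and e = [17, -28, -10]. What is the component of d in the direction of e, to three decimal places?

d · e = 23·17 + 17·(-28) + (-10)·(-10) = 391 - 476 + 100 = 15
|e| = √(289 + 784 + 100) = √1173 ≈ 34.2491
comp_e d = 15 / √1173 ≈ 0.438

0.438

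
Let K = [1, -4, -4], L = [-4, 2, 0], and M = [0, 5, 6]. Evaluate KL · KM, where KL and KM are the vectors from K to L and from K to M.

99

KL = L − K = (-5, 6, 4)
KM = M − K = (-1, 9, 10)
KL · KM = (-5)·(-1) + 6·9 + 4·10 = 5 + 54 + 40 = 99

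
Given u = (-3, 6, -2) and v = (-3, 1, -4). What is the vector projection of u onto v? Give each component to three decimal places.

(-2.654, 0.885, -3.538)

u · v = (-3)·(-3) + 6·1 + (-2)·(-4) = 9 + 6 + 8 = 23
|v|² = 9 + 1 + 16 = 26
proj_v u = (23/26) · (-3, 1, -4) ≈ (-2.654, 0.885, -3.538)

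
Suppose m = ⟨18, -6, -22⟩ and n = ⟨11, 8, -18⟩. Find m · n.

m · n = 18·11 + (-6)·8 + (-22)·(-18) = 198 - 48 + 396 = 546

546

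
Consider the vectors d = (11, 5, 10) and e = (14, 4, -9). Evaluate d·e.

d · e = 11·14 + 5·4 + 10·(-9) = 154 + 20 - 90 = 84

84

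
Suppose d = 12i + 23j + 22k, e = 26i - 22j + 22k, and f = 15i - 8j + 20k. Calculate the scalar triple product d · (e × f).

e × f:
i: (-22)·20 - 22·(-8) = -440 - (-176) = -264
j: 22·15 - 26·20 = 330 - 520 = -190
k: 26·(-8) - (-22)·15 = -208 - (-330) = 122
e × f = (-264, -190, 122)
d · (e × f) = 12·(-264) + 23·(-190) + 22·122 = -3168 - 4370 + 2684 = -4854

-4854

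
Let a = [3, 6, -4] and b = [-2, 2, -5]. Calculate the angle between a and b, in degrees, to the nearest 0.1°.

54.6

a · b = 3·(-2) + 6·2 + (-4)·(-5) = -6 + 12 + 20 = 26
|a|² = 9 + 36 + 16 = 61,  |a| = √61 ≈ 7.810250
|b|² = 4 + 4 + 25 = 33,  |b| = √33 ≈ 5.744563
cos θ = 26 / (7.810250 · 5.744563) ≈ 0.57950
θ = arccos(0.57950) ≈ 54.6°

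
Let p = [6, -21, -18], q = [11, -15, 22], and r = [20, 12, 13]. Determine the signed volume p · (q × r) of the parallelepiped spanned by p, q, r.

-16767

q × r:
i: (-15)·13 - 22·12 = -195 - 264 = -459
j: 22·20 - 11·13 = 440 - 143 = 297
k: 11·12 - (-15)·20 = 132 - (-300) = 432
q × r = (-459, 297, 432)
p · (q × r) = 6·(-459) + (-21)·297 + (-18)·432 = -2754 - 6237 - 7776 = -16767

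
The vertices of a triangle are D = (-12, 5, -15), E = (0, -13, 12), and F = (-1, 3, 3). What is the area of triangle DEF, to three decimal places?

DE = (12, -18, 27),  DF = (11, -2, 18)
i: (-18)·18 - 27·(-2) = -324 - (-54) = -270
j: 27·11 - 12·18 = 297 - 216 = 81
k: 12·(-2) - (-18)·11 = -24 - (-198) = 174
DE × DF = (-270, 81, 174)
|DE × DF| = √109737 ≈ 331.2658
area = ½ · 331.2658 ≈ 165.633

165.633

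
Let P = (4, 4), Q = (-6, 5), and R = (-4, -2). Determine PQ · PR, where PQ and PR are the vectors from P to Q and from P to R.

74

PQ = Q − P = (-10, 1)
PR = R − P = (-8, -6)
PQ · PR = (-10)·(-8) + 1·(-6) = 80 - 6 = 74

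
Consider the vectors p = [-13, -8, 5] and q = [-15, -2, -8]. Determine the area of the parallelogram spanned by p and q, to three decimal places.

i: (-8)·(-8) - 5·(-2) = 64 - (-10) = 74
j: 5·(-15) - (-13)·(-8) = -75 - 104 = -179
k: (-13)·(-2) - (-8)·(-15) = 26 - 120 = -94
p × q = (74, -179, -94)
|p × q| = √(74² + (-179)² + (-94)²) = √46353 ≈ 215.2975

215.297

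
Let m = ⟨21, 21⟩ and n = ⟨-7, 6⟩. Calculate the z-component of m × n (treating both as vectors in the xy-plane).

273

21·6 - 21·(-7) = 126 - (-147) = 273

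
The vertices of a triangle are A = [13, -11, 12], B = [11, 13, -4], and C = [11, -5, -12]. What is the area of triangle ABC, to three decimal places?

AB = (-2, 24, -16),  AC = (-2, 6, -24)
i: 24·(-24) - (-16)·6 = -576 - (-96) = -480
j: (-16)·(-2) - (-2)·(-24) = 32 - 48 = -16
k: (-2)·6 - 24·(-2) = -12 - (-48) = 36
AB × AC = (-480, -16, 36)
|AB × AC| = √231952 ≈ 481.6140
area = ½ · 481.6140 ≈ 240.807

240.807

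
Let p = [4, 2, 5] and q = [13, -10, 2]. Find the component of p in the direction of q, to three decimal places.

p · q = 4·13 + 2·(-10) + 5·2 = 52 - 20 + 10 = 42
|q| = √(169 + 100 + 4) = √273 ≈ 16.5227
comp_q p = 42 / √273 ≈ 2.542

2.542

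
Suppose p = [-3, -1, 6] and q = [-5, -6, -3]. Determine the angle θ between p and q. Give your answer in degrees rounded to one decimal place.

87.0

p · q = (-3)·(-5) + (-1)·(-6) + 6·(-3) = 15 + 6 - 18 = 3
|p|² = 9 + 1 + 36 = 46,  |p| = √46 ≈ 6.782330
|q|² = 25 + 36 + 9 = 70,  |q| = √70 ≈ 8.366600
cos θ = 3 / (6.782330 · 8.366600) ≈ 0.05287
θ = arccos(0.05287) ≈ 87.0°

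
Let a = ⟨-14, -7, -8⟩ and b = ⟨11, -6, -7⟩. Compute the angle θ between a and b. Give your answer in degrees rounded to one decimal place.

a · b = (-14)·11 + (-7)·(-6) + (-8)·(-7) = -154 + 42 + 56 = -56
|a|² = 196 + 49 + 64 = 309,  |a| = √309 ≈ 17.578396
|b|² = 121 + 36 + 49 = 206,  |b| = √206 ≈ 14.352700
cos θ = -56 / (17.578396 · 14.352700) ≈ -0.22196
θ = arccos(-0.22196) ≈ 102.8°

102.8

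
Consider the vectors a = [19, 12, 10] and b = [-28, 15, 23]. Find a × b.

i: 12·23 - 10·15 = 276 - 150 = 126
j: 10·(-28) - 19·23 = -280 - 437 = -717
k: 19·15 - 12·(-28) = 285 - (-336) = 621
a × b = (126, -717, 621)

(126, -717, 621)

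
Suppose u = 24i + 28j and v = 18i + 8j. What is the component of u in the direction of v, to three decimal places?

33.303

u · v = 24·18 + 28·8 = 432 + 224 = 656
|v| = √(324 + 64) = √388 ≈ 19.6977
comp_v u = 656 / √388 ≈ 33.303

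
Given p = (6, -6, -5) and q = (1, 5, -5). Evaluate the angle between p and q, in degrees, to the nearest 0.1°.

p · q = 6·1 + (-6)·5 + (-5)·(-5) = 6 - 30 + 25 = 1
|p|² = 36 + 36 + 25 = 97,  |p| = √97 ≈ 9.848858
|q|² = 1 + 25 + 25 = 51,  |q| = √51 ≈ 7.141428
cos θ = 1 / (9.848858 · 7.141428) ≈ 0.01422
θ = arccos(0.01422) ≈ 89.2°

89.2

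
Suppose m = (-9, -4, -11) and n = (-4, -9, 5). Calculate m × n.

i: (-4)·5 - (-11)·(-9) = -20 - 99 = -119
j: (-11)·(-4) - (-9)·5 = 44 - (-45) = 89
k: (-9)·(-9) - (-4)·(-4) = 81 - 16 = 65
m × n = (-119, 89, 65)

(-119, 89, 65)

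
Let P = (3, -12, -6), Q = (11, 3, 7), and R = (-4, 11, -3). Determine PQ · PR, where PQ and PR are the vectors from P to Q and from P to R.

PQ = Q − P = (8, 15, 13)
PR = R − P = (-7, 23, 3)
PQ · PR = 8·(-7) + 15·23 + 13·3 = -56 + 345 + 39 = 328

328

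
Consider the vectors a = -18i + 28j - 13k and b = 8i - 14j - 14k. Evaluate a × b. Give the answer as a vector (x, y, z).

(-574, -356, 28)

i: 28·(-14) - (-13)·(-14) = -392 - 182 = -574
j: (-13)·8 - (-18)·(-14) = -104 - 252 = -356
k: (-18)·(-14) - 28·8 = 252 - 224 = 28
a × b = (-574, -356, 28)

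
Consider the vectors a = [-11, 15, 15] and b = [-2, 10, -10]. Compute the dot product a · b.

a · b = (-11)·(-2) + 15·10 + 15·(-10) = 22 + 150 - 150 = 22

22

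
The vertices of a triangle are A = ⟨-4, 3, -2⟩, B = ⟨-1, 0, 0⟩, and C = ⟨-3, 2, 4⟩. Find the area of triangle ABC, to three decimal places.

11.314

AB = (3, -3, 2),  AC = (1, -1, 6)
i: (-3)·6 - 2·(-1) = -18 - (-2) = -16
j: 2·1 - 3·6 = 2 - 18 = -16
k: 3·(-1) - (-3)·1 = -3 - (-3) = 0
AB × AC = (-16, -16, 0)
|AB × AC| = √512 ≈ 22.6274
area = ½ · 22.6274 ≈ 11.314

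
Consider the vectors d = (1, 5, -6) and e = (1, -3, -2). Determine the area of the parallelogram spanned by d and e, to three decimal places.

i: 5·(-2) - (-6)·(-3) = -10 - 18 = -28
j: (-6)·1 - 1·(-2) = -6 - (-2) = -4
k: 1·(-3) - 5·1 = -3 - 5 = -8
d × e = (-28, -4, -8)
|d × e| = √((-28)² + (-4)² + (-8)²) = √864 ≈ 29.3939

29.394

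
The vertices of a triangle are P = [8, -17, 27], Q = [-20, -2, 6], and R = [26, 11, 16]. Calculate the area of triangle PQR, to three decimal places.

663.408

PQ = (-28, 15, -21),  PR = (18, 28, -11)
i: 15·(-11) - (-21)·28 = -165 - (-588) = 423
j: (-21)·18 - (-28)·(-11) = -378 - 308 = -686
k: (-28)·28 - 15·18 = -784 - 270 = -1054
PQ × PR = (423, -686, -1054)
|PQ × PR| = √1760441 ≈ 1326.8161
area = ½ · 1326.8161 ≈ 663.408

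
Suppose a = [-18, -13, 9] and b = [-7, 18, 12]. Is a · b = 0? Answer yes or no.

yes

a · b = (-18)·(-7) + (-13)·18 + 9·12 = 126 - 234 + 108 = 0
Zero, so the vectors are orthogonal.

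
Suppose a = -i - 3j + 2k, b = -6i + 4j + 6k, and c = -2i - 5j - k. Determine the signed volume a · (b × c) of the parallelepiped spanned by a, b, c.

104

b × c:
i: 4·(-1) - 6·(-5) = -4 - (-30) = 26
j: 6·(-2) - (-6)·(-1) = -12 - 6 = -18
k: (-6)·(-5) - 4·(-2) = 30 - (-8) = 38
b × c = (26, -18, 38)
a · (b × c) = (-1)·26 + (-3)·(-18) + 2·38 = -26 + 54 + 76 = 104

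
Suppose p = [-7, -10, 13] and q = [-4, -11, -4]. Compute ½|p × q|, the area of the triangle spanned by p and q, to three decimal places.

i: (-10)·(-4) - 13·(-11) = 40 - (-143) = 183
j: 13·(-4) - (-7)·(-4) = -52 - 28 = -80
k: (-7)·(-11) - (-10)·(-4) = 77 - 40 = 37
p × q = (183, -80, 37)
|p × q| = √(183² + (-80)² + 37²) = √41258 ≈ 203.1207
area = ½ · 203.1207 ≈ 101.560

101.560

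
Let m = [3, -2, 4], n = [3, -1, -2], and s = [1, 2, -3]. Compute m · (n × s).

n × s:
i: (-1)·(-3) - (-2)·2 = 3 - (-4) = 7
j: (-2)·1 - 3·(-3) = -2 - (-9) = 7
k: 3·2 - (-1)·1 = 6 - (-1) = 7
n × s = (7, 7, 7)
m · (n × s) = 3·7 + (-2)·7 + 4·7 = 21 - 14 + 28 = 35

35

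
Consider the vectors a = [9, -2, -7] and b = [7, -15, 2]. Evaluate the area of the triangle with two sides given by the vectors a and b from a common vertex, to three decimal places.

i: (-2)·2 - (-7)·(-15) = -4 - 105 = -109
j: (-7)·7 - 9·2 = -49 - 18 = -67
k: 9·(-15) - (-2)·7 = -135 - (-14) = -121
a × b = (-109, -67, -121)
|a × b| = √((-109)² + (-67)² + (-121)²) = √31011 ≈ 176.0994
area = ½ · 176.0994 ≈ 88.050

88.050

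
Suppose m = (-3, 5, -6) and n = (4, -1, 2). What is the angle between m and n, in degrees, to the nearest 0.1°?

m · n = (-3)·4 + 5·(-1) + (-6)·2 = -12 - 5 - 12 = -29
|m|² = 9 + 25 + 36 = 70,  |m| = √70 ≈ 8.366600
|n|² = 16 + 1 + 4 = 21,  |n| = √21 ≈ 4.582576
cos θ = -29 / (8.366600 · 4.582576) ≈ -0.75638
θ = arccos(-0.75638) ≈ 139.1°

139.1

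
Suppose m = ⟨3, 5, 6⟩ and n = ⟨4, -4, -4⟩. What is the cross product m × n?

i: 5·(-4) - 6·(-4) = -20 - (-24) = 4
j: 6·4 - 3·(-4) = 24 - (-12) = 36
k: 3·(-4) - 5·4 = -12 - 20 = -32
m × n = (4, 36, -32)

(4, 36, -32)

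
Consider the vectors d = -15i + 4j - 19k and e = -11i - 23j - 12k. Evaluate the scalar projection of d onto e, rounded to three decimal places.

10.682

d · e = (-15)·(-11) + 4·(-23) + (-19)·(-12) = 165 - 92 + 228 = 301
|e| = √(121 + 529 + 144) = √794 ≈ 28.1780
comp_e d = 301 / √794 ≈ 10.682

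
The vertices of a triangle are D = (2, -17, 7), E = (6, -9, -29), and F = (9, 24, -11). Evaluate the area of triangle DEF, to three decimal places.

674.220

DE = (4, 8, -36),  DF = (7, 41, -18)
i: 8·(-18) - (-36)·41 = -144 - (-1476) = 1332
j: (-36)·7 - 4·(-18) = -252 - (-72) = -180
k: 4·41 - 8·7 = 164 - 56 = 108
DE × DF = (1332, -180, 108)
|DE × DF| = √1818288 ≈ 1348.4391
area = ½ · 1348.4391 ≈ 674.220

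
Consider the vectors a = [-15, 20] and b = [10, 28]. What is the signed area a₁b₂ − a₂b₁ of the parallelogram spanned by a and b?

(-15)·28 - 20·10 = -420 - 200 = -620

-620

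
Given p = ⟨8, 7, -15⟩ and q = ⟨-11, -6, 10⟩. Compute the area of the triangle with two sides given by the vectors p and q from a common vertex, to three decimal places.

46.005

i: 7·10 - (-15)·(-6) = 70 - 90 = -20
j: (-15)·(-11) - 8·10 = 165 - 80 = 85
k: 8·(-6) - 7·(-11) = -48 - (-77) = 29
p × q = (-20, 85, 29)
|p × q| = √((-20)² + 85² + 29²) = √8466 ≈ 92.0109
area = ½ · 92.0109 ≈ 46.005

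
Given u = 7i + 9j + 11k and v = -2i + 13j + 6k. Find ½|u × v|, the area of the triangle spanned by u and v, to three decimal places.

i: 9·6 - 11·13 = 54 - 143 = -89
j: 11·(-2) - 7·6 = -22 - 42 = -64
k: 7·13 - 9·(-2) = 91 - (-18) = 109
u × v = (-89, -64, 109)
|u × v| = √((-89)² + (-64)² + 109²) = √23898 ≈ 154.5898
area = ½ · 154.5898 ≈ 77.295

77.295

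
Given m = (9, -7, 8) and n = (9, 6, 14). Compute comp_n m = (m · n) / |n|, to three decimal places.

8.535

m · n = 9·9 + (-7)·6 + 8·14 = 81 - 42 + 112 = 151
|n| = √(81 + 36 + 196) = √313 ≈ 17.6918
comp_n m = 151 / √313 ≈ 8.535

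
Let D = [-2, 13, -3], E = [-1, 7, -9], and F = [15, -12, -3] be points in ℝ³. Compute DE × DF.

(-150, -102, 77)

DE = (1, -6, -6)
DF = (17, -25, 0)
i: (-6)·0 - (-6)·(-25) = 0 - 150 = -150
j: (-6)·17 - 1·0 = -102 - 0 = -102
k: 1·(-25) - (-6)·17 = -25 - (-102) = 77
DE × DF = (-150, -102, 77)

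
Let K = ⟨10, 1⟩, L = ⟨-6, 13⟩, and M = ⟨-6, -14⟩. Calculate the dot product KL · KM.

76

KL = L − K = (-16, 12)
KM = M − K = (-16, -15)
KL · KM = (-16)·(-16) + 12·(-15) = 256 - 180 = 76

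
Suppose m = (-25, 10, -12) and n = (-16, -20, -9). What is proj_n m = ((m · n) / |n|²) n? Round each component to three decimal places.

(-6.687, -8.358, -3.761)

m · n = (-25)·(-16) + 10·(-20) + (-12)·(-9) = 400 - 200 + 108 = 308
|n|² = 256 + 400 + 81 = 737
proj_n m = (308/737) · (-16, -20, -9) ≈ (-6.687, -8.358, -3.761)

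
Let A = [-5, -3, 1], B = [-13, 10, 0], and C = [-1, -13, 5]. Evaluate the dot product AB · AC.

-166

AB = B − A = (-8, 13, -1)
AC = C − A = (4, -10, 4)
AB · AC = (-8)·4 + 13·(-10) + (-1)·4 = -32 - 130 - 4 = -166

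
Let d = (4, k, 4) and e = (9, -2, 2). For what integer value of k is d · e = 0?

22

d · e = 4·9 + k·(-2) + 4·2 = 44 - 2k
Set equal to 0: -2k = -44, so k = 22.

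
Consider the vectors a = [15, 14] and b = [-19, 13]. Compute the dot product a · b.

a · b = 15·(-19) + 14·13 = -285 + 182 = -103

-103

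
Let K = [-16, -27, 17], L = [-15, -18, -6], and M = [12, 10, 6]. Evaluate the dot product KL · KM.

614

KL = L − K = (1, 9, -23)
KM = M − K = (28, 37, -11)
KL · KM = 1·28 + 9·37 + (-23)·(-11) = 28 + 333 + 253 = 614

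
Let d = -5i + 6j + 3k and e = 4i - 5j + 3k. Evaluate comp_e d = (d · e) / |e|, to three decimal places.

-5.798

d · e = (-5)·4 + 6·(-5) + 3·3 = -20 - 30 + 9 = -41
|e| = √(16 + 25 + 9) = √50 ≈ 7.0711
comp_e d = -41 / √50 ≈ -5.798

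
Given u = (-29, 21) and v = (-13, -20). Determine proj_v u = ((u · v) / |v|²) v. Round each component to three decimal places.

(0.982, 1.511)

u · v = (-29)·(-13) + 21·(-20) = 377 - 420 = -43
|v|² = 169 + 400 = 569
proj_v u = (-43/569) · (-13, -20) ≈ (0.982, 1.511)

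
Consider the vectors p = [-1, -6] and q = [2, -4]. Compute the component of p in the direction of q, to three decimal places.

p · q = (-1)·2 + (-6)·(-4) = -2 + 24 = 22
|q| = √(4 + 16) = √20 ≈ 4.4721
comp_q p = 22 / √20 ≈ 4.919

4.919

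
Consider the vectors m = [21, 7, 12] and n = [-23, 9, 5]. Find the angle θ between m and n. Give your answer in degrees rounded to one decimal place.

124.6

m · n = 21·(-23) + 7·9 + 12·5 = -483 + 63 + 60 = -360
|m|² = 441 + 49 + 144 = 634,  |m| = √634 ≈ 25.179357
|n|² = 529 + 81 + 25 = 635,  |n| = √635 ≈ 25.199206
cos θ = -360 / (25.179357 · 25.199206) ≈ -0.56738
θ = arccos(-0.56738) ≈ 124.6°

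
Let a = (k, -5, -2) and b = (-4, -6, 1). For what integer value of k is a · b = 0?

7

a · b = k·(-4) + (-5)·(-6) + (-2)·1 = 28 - 4k
Set equal to 0: -4k = -28, so k = 7.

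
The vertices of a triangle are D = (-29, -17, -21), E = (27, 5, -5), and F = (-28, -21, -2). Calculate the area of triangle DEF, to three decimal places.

DE = (56, 22, 16),  DF = (1, -4, 19)
i: 22·19 - 16·(-4) = 418 - (-64) = 482
j: 16·1 - 56·19 = 16 - 1064 = -1048
k: 56·(-4) - 22·1 = -224 - 22 = -246
DE × DF = (482, -1048, -246)
|DE × DF| = √1391144 ≈ 1179.4677
area = ½ · 1179.4677 ≈ 589.734

589.734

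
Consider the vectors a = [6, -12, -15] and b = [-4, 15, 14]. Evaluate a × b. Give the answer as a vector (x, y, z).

i: (-12)·14 - (-15)·15 = -168 - (-225) = 57
j: (-15)·(-4) - 6·14 = 60 - 84 = -24
k: 6·15 - (-12)·(-4) = 90 - 48 = 42
a × b = (57, -24, 42)

(57, -24, 42)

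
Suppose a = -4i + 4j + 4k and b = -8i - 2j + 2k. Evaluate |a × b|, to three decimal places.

49.315

i: 4·2 - 4·(-2) = 8 - (-8) = 16
j: 4·(-8) - (-4)·2 = -32 - (-8) = -24
k: (-4)·(-2) - 4·(-8) = 8 - (-32) = 40
a × b = (16, -24, 40)
|a × b| = √(16² + (-24)² + 40²) = √2432 ≈ 49.3153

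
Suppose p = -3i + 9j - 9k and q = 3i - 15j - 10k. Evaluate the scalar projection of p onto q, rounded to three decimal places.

p · q = (-3)·3 + 9·(-15) + (-9)·(-10) = -9 - 135 + 90 = -54
|q| = √(9 + 225 + 100) = √334 ≈ 18.2757
comp_q p = -54 / √334 ≈ -2.955

-2.955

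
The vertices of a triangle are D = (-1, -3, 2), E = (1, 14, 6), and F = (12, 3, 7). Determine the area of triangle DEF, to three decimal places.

110.867

DE = (2, 17, 4),  DF = (13, 6, 5)
i: 17·5 - 4·6 = 85 - 24 = 61
j: 4·13 - 2·5 = 52 - 10 = 42
k: 2·6 - 17·13 = 12 - 221 = -209
DE × DF = (61, 42, -209)
|DE × DF| = √49166 ≈ 221.7341
area = ½ · 221.7341 ≈ 110.867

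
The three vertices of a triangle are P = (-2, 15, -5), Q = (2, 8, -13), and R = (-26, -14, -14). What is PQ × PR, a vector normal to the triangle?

PQ = (4, -7, -8)
PR = (-24, -29, -9)
i: (-7)·(-9) - (-8)·(-29) = 63 - 232 = -169
j: (-8)·(-24) - 4·(-9) = 192 - (-36) = 228
k: 4·(-29) - (-7)·(-24) = -116 - 168 = -284
PQ × PR = (-169, 228, -284)

(-169, 228, -284)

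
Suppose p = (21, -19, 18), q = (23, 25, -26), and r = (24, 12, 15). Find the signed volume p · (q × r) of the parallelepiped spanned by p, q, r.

27006

q × r:
i: 25·15 - (-26)·12 = 375 - (-312) = 687
j: (-26)·24 - 23·15 = -624 - 345 = -969
k: 23·12 - 25·24 = 276 - 600 = -324
q × r = (687, -969, -324)
p · (q × r) = 21·687 + (-19)·(-969) + 18·(-324) = 14427 + 18411 - 5832 = 27006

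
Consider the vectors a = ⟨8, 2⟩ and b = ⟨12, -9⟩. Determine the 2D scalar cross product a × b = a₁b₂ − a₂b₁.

-96

8·(-9) - 2·12 = -72 - 24 = -96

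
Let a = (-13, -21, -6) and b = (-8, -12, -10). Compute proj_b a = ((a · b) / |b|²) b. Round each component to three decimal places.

a · b = (-13)·(-8) + (-21)·(-12) + (-6)·(-10) = 104 + 252 + 60 = 416
|b|² = 64 + 144 + 100 = 308
proj_b a = (416/308) · (-8, -12, -10) ≈ (-10.805, -16.208, -13.506)

(-10.805, -16.208, -13.506)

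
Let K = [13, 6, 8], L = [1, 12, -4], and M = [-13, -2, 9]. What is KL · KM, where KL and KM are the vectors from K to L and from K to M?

KL = L − K = (-12, 6, -12)
KM = M − K = (-26, -8, 1)
KL · KM = (-12)·(-26) + 6·(-8) + (-12)·1 = 312 - 48 - 12 = 252

252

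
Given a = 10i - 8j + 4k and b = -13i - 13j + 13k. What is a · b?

26

a · b = 10·(-13) + (-8)·(-13) + 4·13 = -130 + 104 + 52 = 26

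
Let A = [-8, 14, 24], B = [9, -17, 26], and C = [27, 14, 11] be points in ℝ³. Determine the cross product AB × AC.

AB = (17, -31, 2)
AC = (35, 0, -13)
i: (-31)·(-13) - 2·0 = 403 - 0 = 403
j: 2·35 - 17·(-13) = 70 - (-221) = 291
k: 17·0 - (-31)·35 = 0 - (-1085) = 1085
AB × AC = (403, 291, 1085)

(403, 291, 1085)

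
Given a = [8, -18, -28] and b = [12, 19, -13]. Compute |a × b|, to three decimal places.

880.911

i: (-18)·(-13) - (-28)·19 = 234 - (-532) = 766
j: (-28)·12 - 8·(-13) = -336 - (-104) = -232
k: 8·19 - (-18)·12 = 152 - (-216) = 368
a × b = (766, -232, 368)
|a × b| = √(766² + (-232)² + 368²) = √776004 ≈ 880.9109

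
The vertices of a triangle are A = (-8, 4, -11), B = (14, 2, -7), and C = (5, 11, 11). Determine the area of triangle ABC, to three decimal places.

AB = (22, -2, 4),  AC = (13, 7, 22)
i: (-2)·22 - 4·7 = -44 - 28 = -72
j: 4·13 - 22·22 = 52 - 484 = -432
k: 22·7 - (-2)·13 = 154 - (-26) = 180
AB × AC = (-72, -432, 180)
|AB × AC| = √224208 ≈ 473.5061
area = ½ · 473.5061 ≈ 236.753

236.753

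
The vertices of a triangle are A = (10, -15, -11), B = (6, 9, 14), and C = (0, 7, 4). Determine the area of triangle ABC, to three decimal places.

AB = (-4, 24, 25),  AC = (-10, 22, 15)
i: 24·15 - 25·22 = 360 - 550 = -190
j: 25·(-10) - (-4)·15 = -250 - (-60) = -190
k: (-4)·22 - 24·(-10) = -88 - (-240) = 152
AB × AC = (-190, -190, 152)
|AB × AC| = √95304 ≈ 308.7135
area = ½ · 308.7135 ≈ 154.357

154.357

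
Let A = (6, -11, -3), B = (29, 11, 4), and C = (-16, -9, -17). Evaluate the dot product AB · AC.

-560

AB = B − A = (23, 22, 7)
AC = C − A = (-22, 2, -14)
AB · AC = 23·(-22) + 22·2 + 7·(-14) = -506 + 44 - 98 = -560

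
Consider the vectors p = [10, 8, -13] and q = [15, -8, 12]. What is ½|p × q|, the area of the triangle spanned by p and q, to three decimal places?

186.607

i: 8·12 - (-13)·(-8) = 96 - 104 = -8
j: (-13)·15 - 10·12 = -195 - 120 = -315
k: 10·(-8) - 8·15 = -80 - 120 = -200
p × q = (-8, -315, -200)
|p × q| = √((-8)² + (-315)² + (-200)²) = √139289 ≈ 373.2144
area = ½ · 373.2144 ≈ 186.607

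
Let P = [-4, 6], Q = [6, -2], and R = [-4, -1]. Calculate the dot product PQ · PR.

PQ = Q − P = (10, -8)
PR = R − P = (0, -7)
PQ · PR = 10·0 + (-8)·(-7) = 0 + 56 = 56

56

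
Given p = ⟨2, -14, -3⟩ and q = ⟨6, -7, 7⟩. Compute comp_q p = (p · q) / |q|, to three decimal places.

p · q = 2·6 + (-14)·(-7) + (-3)·7 = 12 + 98 - 21 = 89
|q| = √(36 + 49 + 49) = √134 ≈ 11.5758
comp_q p = 89 / √134 ≈ 7.688

7.688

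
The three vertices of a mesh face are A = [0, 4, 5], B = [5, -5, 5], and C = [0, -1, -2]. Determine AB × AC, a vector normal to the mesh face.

AB = (5, -9, 0)
AC = (0, -5, -7)
i: (-9)·(-7) - 0·(-5) = 63 - 0 = 63
j: 0·0 - 5·(-7) = 0 - (-35) = 35
k: 5·(-5) - (-9)·0 = -25 - 0 = -25
AB × AC = (63, 35, -25)

(63, 35, -25)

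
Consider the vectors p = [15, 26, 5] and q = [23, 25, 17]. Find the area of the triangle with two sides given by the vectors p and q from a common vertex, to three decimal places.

206.045

i: 26·17 - 5·25 = 442 - 125 = 317
j: 5·23 - 15·17 = 115 - 255 = -140
k: 15·25 - 26·23 = 375 - 598 = -223
p × q = (317, -140, -223)
|p × q| = √(317² + (-140)² + (-223)²) = √169818 ≈ 412.0898
area = ½ · 412.0898 ≈ 206.045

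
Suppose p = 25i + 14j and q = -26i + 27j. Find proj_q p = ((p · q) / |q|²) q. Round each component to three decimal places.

p · q = 25·(-26) + 14·27 = -650 + 378 = -272
|q|² = 676 + 729 = 1405
proj_q p = (-272/1405) · (-26, 27) ≈ (5.033, -5.227)

(5.033, -5.227)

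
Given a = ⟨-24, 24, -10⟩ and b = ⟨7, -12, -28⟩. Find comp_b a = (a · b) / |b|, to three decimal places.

a · b = (-24)·7 + 24·(-12) + (-10)·(-28) = -168 - 288 + 280 = -176
|b| = √(49 + 144 + 784) = √977 ≈ 31.2570
comp_b a = -176 / √977 ≈ -5.631

-5.631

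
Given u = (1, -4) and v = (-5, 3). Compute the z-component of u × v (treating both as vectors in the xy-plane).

1·3 - (-4)·(-5) = 3 - 20 = -17

-17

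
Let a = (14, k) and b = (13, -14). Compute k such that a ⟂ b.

a · b = 14·13 + k·(-14) = 182 - 14k
Set equal to 0: -14k = -182, so k = 13.

13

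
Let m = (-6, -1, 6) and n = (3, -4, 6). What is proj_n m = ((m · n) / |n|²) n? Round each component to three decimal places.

(1.082, -1.443, 2.164)

m · n = (-6)·3 + (-1)·(-4) + 6·6 = -18 + 4 + 36 = 22
|n|² = 9 + 16 + 36 = 61
proj_n m = (22/61) · (3, -4, 6) ≈ (1.082, -1.443, 2.164)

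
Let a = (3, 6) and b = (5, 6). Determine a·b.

a · b = 3·5 + 6·6 = 15 + 36 = 51

51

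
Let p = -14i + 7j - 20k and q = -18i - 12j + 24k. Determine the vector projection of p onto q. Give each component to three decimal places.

(5.379, 3.586, -7.172)

p · q = (-14)·(-18) + 7·(-12) + (-20)·24 = 252 - 84 - 480 = -312
|q|² = 324 + 144 + 576 = 1044
proj_q p = (-312/1044) · (-18, -12, 24) ≈ (5.379, 3.586, -7.172)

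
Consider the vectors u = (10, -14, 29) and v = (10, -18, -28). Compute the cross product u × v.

(914, 570, -40)

i: (-14)·(-28) - 29·(-18) = 392 - (-522) = 914
j: 29·10 - 10·(-28) = 290 - (-280) = 570
k: 10·(-18) - (-14)·10 = -180 - (-140) = -40
u × v = (914, 570, -40)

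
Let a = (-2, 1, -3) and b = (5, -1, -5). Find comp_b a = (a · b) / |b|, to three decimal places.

0.560

a · b = (-2)·5 + 1·(-1) + (-3)·(-5) = -10 - 1 + 15 = 4
|b| = √(25 + 1 + 25) = √51 ≈ 7.1414
comp_b a = 4 / √51 ≈ 0.560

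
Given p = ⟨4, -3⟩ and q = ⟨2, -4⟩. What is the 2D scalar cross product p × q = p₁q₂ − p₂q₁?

-10

4·(-4) - (-3)·2 = -16 - (-6) = -10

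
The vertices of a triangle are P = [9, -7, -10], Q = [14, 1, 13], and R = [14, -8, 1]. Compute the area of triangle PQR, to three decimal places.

66.981

PQ = (5, 8, 23),  PR = (5, -1, 11)
i: 8·11 - 23·(-1) = 88 - (-23) = 111
j: 23·5 - 5·11 = 115 - 55 = 60
k: 5·(-1) - 8·5 = -5 - 40 = -45
PQ × PR = (111, 60, -45)
|PQ × PR| = √17946 ≈ 133.9627
area = ½ · 133.9627 ≈ 66.981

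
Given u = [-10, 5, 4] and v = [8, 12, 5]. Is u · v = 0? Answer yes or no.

yes

u · v = (-10)·8 + 5·12 + 4·5 = -80 + 60 + 20 = 0
Zero, so the vectors are orthogonal.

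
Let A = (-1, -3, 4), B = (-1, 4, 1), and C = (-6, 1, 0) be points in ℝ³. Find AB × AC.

AB = (0, 7, -3)
AC = (-5, 4, -4)
i: 7·(-4) - (-3)·4 = -28 - (-12) = -16
j: (-3)·(-5) - 0·(-4) = 15 - 0 = 15
k: 0·4 - 7·(-5) = 0 - (-35) = 35
AB × AC = (-16, 15, 35)

(-16, 15, 35)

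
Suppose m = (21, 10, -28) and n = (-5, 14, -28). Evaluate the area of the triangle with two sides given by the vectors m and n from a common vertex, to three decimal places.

406.468

i: 10·(-28) - (-28)·14 = -280 - (-392) = 112
j: (-28)·(-5) - 21·(-28) = 140 - (-588) = 728
k: 21·14 - 10·(-5) = 294 - (-50) = 344
m × n = (112, 728, 344)
|m × n| = √(112² + 728² + 344²) = √660864 ≈ 812.9354
area = ½ · 812.9354 ≈ 406.468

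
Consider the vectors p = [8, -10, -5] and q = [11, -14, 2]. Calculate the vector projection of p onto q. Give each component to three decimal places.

p · q = 8·11 + (-10)·(-14) + (-5)·2 = 88 + 140 - 10 = 218
|q|² = 121 + 196 + 4 = 321
proj_q p = (218/321) · (11, -14, 2) ≈ (7.470, -9.508, 1.358)

(7.470, -9.508, 1.358)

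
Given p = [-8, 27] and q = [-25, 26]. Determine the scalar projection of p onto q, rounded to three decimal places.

p · q = (-8)·(-25) + 27·26 = 200 + 702 = 902
|q| = √(625 + 676) = √1301 ≈ 36.0694
comp_q p = 902 / √1301 ≈ 25.007

25.007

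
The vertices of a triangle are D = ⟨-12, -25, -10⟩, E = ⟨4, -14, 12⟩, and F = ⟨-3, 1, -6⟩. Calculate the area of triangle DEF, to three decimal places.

315.131

DE = (16, 11, 22),  DF = (9, 26, 4)
i: 11·4 - 22·26 = 44 - 572 = -528
j: 22·9 - 16·4 = 198 - 64 = 134
k: 16·26 - 11·9 = 416 - 99 = 317
DE × DF = (-528, 134, 317)
|DE × DF| = √397229 ≈ 630.2611
area = ½ · 630.2611 ≈ 315.131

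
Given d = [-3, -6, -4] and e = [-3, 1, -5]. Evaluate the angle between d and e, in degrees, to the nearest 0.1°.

d · e = (-3)·(-3) + (-6)·1 + (-4)·(-5) = 9 - 6 + 20 = 23
|d|² = 9 + 36 + 16 = 61,  |d| = √61 ≈ 7.810250
|e|² = 9 + 1 + 25 = 35,  |e| = √35 ≈ 5.916080
cos θ = 23 / (7.810250 · 5.916080) ≈ 0.49777
θ = arccos(0.49777) ≈ 60.1°

60.1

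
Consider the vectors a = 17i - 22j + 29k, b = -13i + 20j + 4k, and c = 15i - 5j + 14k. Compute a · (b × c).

b × c:
i: 20·14 - 4·(-5) = 280 - (-20) = 300
j: 4·15 - (-13)·14 = 60 - (-182) = 242
k: (-13)·(-5) - 20·15 = 65 - 300 = -235
b × c = (300, 242, -235)
a · (b × c) = 17·300 + (-22)·242 + 29·(-235) = 5100 - 5324 - 6815 = -7039

-7039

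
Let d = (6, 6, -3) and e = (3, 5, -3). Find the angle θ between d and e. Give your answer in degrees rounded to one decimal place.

15.0

d · e = 6·3 + 6·5 + (-3)·(-3) = 18 + 30 + 9 = 57
|d|² = 36 + 36 + 9 = 81,  |d| = √81 ≈ 9.000000
|e|² = 9 + 25 + 9 = 43,  |e| = √43 ≈ 6.557439
cos θ = 57 / (9.000000 · 6.557439) ≈ 0.96582
θ = arccos(0.96582) ≈ 15.0°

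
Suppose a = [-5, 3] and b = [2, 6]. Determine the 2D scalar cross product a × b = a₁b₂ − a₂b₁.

-36

(-5)·6 - 3·2 = -30 - 6 = -36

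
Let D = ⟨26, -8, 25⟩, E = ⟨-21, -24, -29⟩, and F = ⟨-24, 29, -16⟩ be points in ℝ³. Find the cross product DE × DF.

DE = (-47, -16, -54)
DF = (-50, 37, -41)
i: (-16)·(-41) - (-54)·37 = 656 - (-1998) = 2654
j: (-54)·(-50) - (-47)·(-41) = 2700 - 1927 = 773
k: (-47)·37 - (-16)·(-50) = -1739 - 800 = -2539
DE × DF = (2654, 773, -2539)

(2654, 773, -2539)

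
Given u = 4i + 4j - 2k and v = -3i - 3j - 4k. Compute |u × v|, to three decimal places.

31.113

i: 4·(-4) - (-2)·(-3) = -16 - 6 = -22
j: (-2)·(-3) - 4·(-4) = 6 - (-16) = 22
k: 4·(-3) - 4·(-3) = -12 - (-12) = 0
u × v = (-22, 22, 0)
|u × v| = √((-22)² + 22² + 0²) = √968 ≈ 31.1127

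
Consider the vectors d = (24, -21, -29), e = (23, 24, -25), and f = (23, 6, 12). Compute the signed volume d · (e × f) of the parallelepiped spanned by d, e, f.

40389

e × f:
i: 24·12 - (-25)·6 = 288 - (-150) = 438
j: (-25)·23 - 23·12 = -575 - 276 = -851
k: 23·6 - 24·23 = 138 - 552 = -414
e × f = (438, -851, -414)
d · (e × f) = 24·438 + (-21)·(-851) + (-29)·(-414) = 10512 + 17871 + 12006 = 40389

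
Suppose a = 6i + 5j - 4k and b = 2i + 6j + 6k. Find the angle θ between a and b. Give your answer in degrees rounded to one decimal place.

a · b = 6·2 + 5·6 + (-4)·6 = 12 + 30 - 24 = 18
|a|² = 36 + 25 + 16 = 77,  |a| = √77 ≈ 8.774964
|b|² = 4 + 36 + 36 = 76,  |b| = √76 ≈ 8.717798
cos θ = 18 / (8.774964 · 8.717798) ≈ 0.23530
θ = arccos(0.23530) ≈ 76.4°

76.4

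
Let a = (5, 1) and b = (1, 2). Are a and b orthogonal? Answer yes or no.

no

a · b = 5·1 + 1·2 = 5 + 2 = 7
Nonzero, so the vectors are not orthogonal.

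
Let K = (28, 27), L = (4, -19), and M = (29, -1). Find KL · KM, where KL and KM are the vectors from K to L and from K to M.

1264

KL = L − K = (-24, -46)
KM = M − K = (1, -28)
KL · KM = (-24)·1 + (-46)·(-28) = -24 + 1288 = 1264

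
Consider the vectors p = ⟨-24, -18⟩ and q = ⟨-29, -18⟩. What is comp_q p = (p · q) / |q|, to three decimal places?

p · q = (-24)·(-29) + (-18)·(-18) = 696 + 324 = 1020
|q| = √(841 + 324) = √1165 ≈ 34.1321
comp_q p = 1020 / √1165 ≈ 29.884

29.884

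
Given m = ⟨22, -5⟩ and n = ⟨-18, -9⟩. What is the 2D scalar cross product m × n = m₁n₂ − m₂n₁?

22·(-9) - (-5)·(-18) = -198 - 90 = -288

-288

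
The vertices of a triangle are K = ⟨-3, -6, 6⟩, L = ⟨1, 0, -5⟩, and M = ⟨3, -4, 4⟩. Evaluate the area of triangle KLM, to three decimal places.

KL = (4, 6, -11),  KM = (6, 2, -2)
i: 6·(-2) - (-11)·2 = -12 - (-22) = 10
j: (-11)·6 - 4·(-2) = -66 - (-8) = -58
k: 4·2 - 6·6 = 8 - 36 = -28
KL × KM = (10, -58, -28)
|KL × KM| = √4248 ≈ 65.1767
area = ½ · 65.1767 ≈ 32.588

32.588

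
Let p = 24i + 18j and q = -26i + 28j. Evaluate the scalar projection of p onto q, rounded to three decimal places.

p · q = 24·(-26) + 18·28 = -624 + 504 = -120
|q| = √(676 + 784) = √1460 ≈ 38.2099
comp_q p = -120 / √1460 ≈ -3.141

-3.141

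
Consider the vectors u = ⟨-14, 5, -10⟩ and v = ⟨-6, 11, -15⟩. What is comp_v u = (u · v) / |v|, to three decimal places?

u · v = (-14)·(-6) + 5·11 + (-10)·(-15) = 84 + 55 + 150 = 289
|v| = √(36 + 121 + 225) = √382 ≈ 19.5448
comp_v u = 289 / √382 ≈ 14.787

14.787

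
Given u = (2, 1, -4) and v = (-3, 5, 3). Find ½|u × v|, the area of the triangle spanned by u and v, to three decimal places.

13.546

i: 1·3 - (-4)·5 = 3 - (-20) = 23
j: (-4)·(-3) - 2·3 = 12 - 6 = 6
k: 2·5 - 1·(-3) = 10 - (-3) = 13
u × v = (23, 6, 13)
|u × v| = √(23² + 6² + 13²) = √734 ≈ 27.0924
area = ½ · 27.0924 ≈ 13.546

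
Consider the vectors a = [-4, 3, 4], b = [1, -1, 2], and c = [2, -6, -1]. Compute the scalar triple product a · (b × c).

b × c:
i: (-1)·(-1) - 2·(-6) = 1 - (-12) = 13
j: 2·2 - 1·(-1) = 4 - (-1) = 5
k: 1·(-6) - (-1)·2 = -6 - (-2) = -4
b × c = (13, 5, -4)
a · (b × c) = (-4)·13 + 3·5 + 4·(-4) = -52 + 15 - 16 = -53

-53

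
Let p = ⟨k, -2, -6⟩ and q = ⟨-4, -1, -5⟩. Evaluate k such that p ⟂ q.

8

p · q = k·(-4) + (-2)·(-1) + (-6)·(-5) = 32 - 4k
Set equal to 0: -4k = -32, so k = 8.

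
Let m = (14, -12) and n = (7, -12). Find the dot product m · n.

242

m · n = 14·7 + (-12)·(-12) = 98 + 144 = 242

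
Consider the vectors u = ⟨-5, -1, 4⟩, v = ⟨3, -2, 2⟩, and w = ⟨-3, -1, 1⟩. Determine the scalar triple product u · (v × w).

-27

v × w:
i: (-2)·1 - 2·(-1) = -2 - (-2) = 0
j: 2·(-3) - 3·1 = -6 - 3 = -9
k: 3·(-1) - (-2)·(-3) = -3 - 6 = -9
v × w = (0, -9, -9)
u · (v × w) = (-5)·0 + (-1)·(-9) + 4·(-9) = 0 + 9 - 36 = -27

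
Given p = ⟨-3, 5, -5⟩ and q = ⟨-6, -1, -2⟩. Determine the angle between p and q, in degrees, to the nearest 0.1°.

p · q = (-3)·(-6) + 5·(-1) + (-5)·(-2) = 18 - 5 + 10 = 23
|p|² = 9 + 25 + 25 = 59,  |p| = √59 ≈ 7.681146
|q|² = 36 + 1 + 4 = 41,  |q| = √41 ≈ 6.403124
cos θ = 23 / (7.681146 · 6.403124) ≈ 0.46764
θ = arccos(0.46764) ≈ 62.1°

62.1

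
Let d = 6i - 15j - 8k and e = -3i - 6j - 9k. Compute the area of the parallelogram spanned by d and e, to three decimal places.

i: (-15)·(-9) - (-8)·(-6) = 135 - 48 = 87
j: (-8)·(-3) - 6·(-9) = 24 - (-54) = 78
k: 6·(-6) - (-15)·(-3) = -36 - 45 = -81
d × e = (87, 78, -81)
|d × e| = √(87² + 78² + (-81)²) = √20214 ≈ 142.1759

142.176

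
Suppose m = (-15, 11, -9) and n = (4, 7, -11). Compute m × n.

(-58, -201, -149)

i: 11·(-11) - (-9)·7 = -121 - (-63) = -58
j: (-9)·4 - (-15)·(-11) = -36 - 165 = -201
k: (-15)·7 - 11·4 = -105 - 44 = -149
m × n = (-58, -201, -149)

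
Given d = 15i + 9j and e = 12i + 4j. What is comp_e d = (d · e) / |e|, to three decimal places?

17.076

d · e = 15·12 + 9·4 = 180 + 36 = 216
|e| = √(144 + 16) = √160 ≈ 12.6491
comp_e d = 216 / √160 ≈ 17.076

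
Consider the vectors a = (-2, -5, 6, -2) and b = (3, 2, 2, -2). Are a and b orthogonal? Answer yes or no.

yes

a · b = (-2)·3 + (-5)·2 + 6·2 + (-2)·(-2) = -6 - 10 + 12 + 4 = 0
Zero, so the vectors are orthogonal.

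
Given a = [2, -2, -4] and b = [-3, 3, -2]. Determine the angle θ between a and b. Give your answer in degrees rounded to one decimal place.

100.0

a · b = 2·(-3) + (-2)·3 + (-4)·(-2) = -6 - 6 + 8 = -4
|a|² = 4 + 4 + 16 = 24,  |a| = √24 ≈ 4.898979
|b|² = 9 + 9 + 4 = 22,  |b| = √22 ≈ 4.690416
cos θ = -4 / (4.898979 · 4.690416) ≈ -0.17408
θ = arccos(-0.17408) ≈ 100.0°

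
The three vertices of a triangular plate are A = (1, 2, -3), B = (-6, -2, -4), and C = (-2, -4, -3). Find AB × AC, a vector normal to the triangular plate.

AB = (-7, -4, -1)
AC = (-3, -6, 0)
i: (-4)·0 - (-1)·(-6) = 0 - 6 = -6
j: (-1)·(-3) - (-7)·0 = 3 - 0 = 3
k: (-7)·(-6) - (-4)·(-3) = 42 - 12 = 30
AB × AC = (-6, 3, 30)

(-6, 3, 30)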